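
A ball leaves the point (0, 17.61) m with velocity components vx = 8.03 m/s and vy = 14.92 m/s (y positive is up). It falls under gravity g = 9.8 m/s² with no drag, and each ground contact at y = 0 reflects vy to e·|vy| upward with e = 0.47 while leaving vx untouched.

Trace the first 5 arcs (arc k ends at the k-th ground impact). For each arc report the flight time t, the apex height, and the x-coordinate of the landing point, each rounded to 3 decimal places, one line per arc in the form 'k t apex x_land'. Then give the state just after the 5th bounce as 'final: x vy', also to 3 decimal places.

Arc 1: start y=17.610, vy=14.920 → t=3.954, apex=28.967, x_land=31.749, impact vy=-23.828
  bounce: vy ← 0.47·23.828 = 11.199
Arc 2: start y=0.000, vy=11.199 → t=2.286, apex=6.399, x_land=50.102, impact vy=-11.199
  bounce: vy ← 0.47·11.199 = 5.264
Arc 3: start y=0.000, vy=5.264 → t=1.074, apex=1.414, x_land=58.728, impact vy=-5.264
  bounce: vy ← 0.47·5.264 = 2.474
Arc 4: start y=0.000, vy=2.474 → t=0.505, apex=0.312, x_land=62.782, impact vy=-2.474
  bounce: vy ← 0.47·2.474 = 1.163
Arc 5: start y=0.000, vy=1.163 → t=0.237, apex=0.069, x_land=64.688, impact vy=-1.163
  bounce: vy ← 0.47·1.163 = 0.546

1 3.954 28.967 31.749
2 2.286 6.399 50.102
3 1.074 1.414 58.728
4 0.505 0.312 62.782
5 0.237 0.069 64.688
final: 64.688 0.546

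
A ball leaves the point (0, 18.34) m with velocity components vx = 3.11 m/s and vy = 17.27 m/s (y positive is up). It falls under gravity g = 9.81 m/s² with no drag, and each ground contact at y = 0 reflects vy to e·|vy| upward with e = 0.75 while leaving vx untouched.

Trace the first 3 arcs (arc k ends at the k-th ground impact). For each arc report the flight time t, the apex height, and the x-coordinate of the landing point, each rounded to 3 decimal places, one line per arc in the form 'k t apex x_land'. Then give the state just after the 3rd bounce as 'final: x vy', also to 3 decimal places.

Arc 1: start y=18.340, vy=17.270 → t=4.375, apex=33.541, x_land=13.608, impact vy=-25.653
  bounce: vy ← 0.75·25.653 = 19.240
Arc 2: start y=0.000, vy=19.240 → t=3.922, apex=18.867, x_land=25.807, impact vy=-19.240
  bounce: vy ← 0.75·19.240 = 14.430
Arc 3: start y=0.000, vy=14.430 → t=2.942, apex=10.613, x_land=34.956, impact vy=-14.430
  bounce: vy ← 0.75·14.430 = 10.822

1 4.375 33.541 13.608
2 3.922 18.867 25.807
3 2.942 10.613 34.956
final: 34.956 10.822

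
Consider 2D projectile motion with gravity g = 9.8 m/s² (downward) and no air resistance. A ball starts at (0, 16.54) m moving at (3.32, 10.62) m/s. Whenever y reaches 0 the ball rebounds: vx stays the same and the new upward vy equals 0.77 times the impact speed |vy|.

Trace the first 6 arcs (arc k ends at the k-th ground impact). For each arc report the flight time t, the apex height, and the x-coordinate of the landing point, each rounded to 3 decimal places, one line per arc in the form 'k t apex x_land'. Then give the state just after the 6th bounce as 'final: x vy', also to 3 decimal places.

Arc 1: start y=16.540, vy=10.620 → t=3.217, apex=22.294, x_land=10.679, impact vy=-20.904
  bounce: vy ← 0.77·20.904 = 16.096
Arc 2: start y=0.000, vy=16.096 → t=3.285, apex=13.218, x_land=21.585, impact vy=-16.096
  bounce: vy ← 0.77·16.096 = 12.394
Arc 3: start y=0.000, vy=12.394 → t=2.529, apex=7.837, x_land=29.983, impact vy=-12.394
  bounce: vy ← 0.77·12.394 = 9.543
Arc 4: start y=0.000, vy=9.543 → t=1.948, apex=4.647, x_land=36.449, impact vy=-9.543
  bounce: vy ← 0.77·9.543 = 7.348
Arc 5: start y=0.000, vy=7.348 → t=1.500, apex=2.755, x_land=41.428, impact vy=-7.348
  bounce: vy ← 0.77·7.348 = 5.658
Arc 6: start y=0.000, vy=5.658 → t=1.155, apex=1.633, x_land=45.261, impact vy=-5.658
  bounce: vy ← 0.77·5.658 = 4.357

1 3.217 22.294 10.679
2 3.285 13.218 21.585
3 2.529 7.837 29.983
4 1.948 4.647 36.449
5 1.500 2.755 41.428
6 1.155 1.633 45.261
final: 45.261 4.357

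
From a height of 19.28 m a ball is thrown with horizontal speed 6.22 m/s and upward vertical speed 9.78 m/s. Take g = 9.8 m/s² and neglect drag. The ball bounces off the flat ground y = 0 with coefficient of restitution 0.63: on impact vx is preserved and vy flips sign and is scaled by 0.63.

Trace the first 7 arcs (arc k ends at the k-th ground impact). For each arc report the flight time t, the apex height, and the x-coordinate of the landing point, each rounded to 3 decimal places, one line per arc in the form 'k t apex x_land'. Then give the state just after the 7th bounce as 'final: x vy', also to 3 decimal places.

1 3.218 24.160 20.019
2 2.798 9.589 37.421
3 1.763 3.806 48.385
4 1.110 1.511 55.292
5 0.700 0.600 59.643
6 0.441 0.238 62.385
7 0.278 0.094 64.112
final: 64.112 0.857

Arc 1: start y=19.280, vy=9.780 → t=3.218, apex=24.160, x_land=20.019, impact vy=-21.761
  bounce: vy ← 0.63·21.761 = 13.709
Arc 2: start y=0.000, vy=13.709 → t=2.798, apex=9.589, x_land=37.421, impact vy=-13.709
  bounce: vy ← 0.63·13.709 = 8.637
Arc 3: start y=0.000, vy=8.637 → t=1.763, apex=3.806, x_land=48.385, impact vy=-8.637
  bounce: vy ← 0.63·8.637 = 5.441
Arc 4: start y=0.000, vy=5.441 → t=1.110, apex=1.511, x_land=55.292, impact vy=-5.441
  bounce: vy ← 0.63·5.441 = 3.428
Arc 5: start y=0.000, vy=3.428 → t=0.700, apex=0.600, x_land=59.643, impact vy=-3.428
  bounce: vy ← 0.63·3.428 = 2.160
Arc 6: start y=0.000, vy=2.160 → t=0.441, apex=0.238, x_land=62.385, impact vy=-2.160
  bounce: vy ← 0.63·2.160 = 1.361
Arc 7: start y=0.000, vy=1.361 → t=0.278, apex=0.094, x_land=64.112, impact vy=-1.361
  bounce: vy ← 0.63·1.361 = 0.857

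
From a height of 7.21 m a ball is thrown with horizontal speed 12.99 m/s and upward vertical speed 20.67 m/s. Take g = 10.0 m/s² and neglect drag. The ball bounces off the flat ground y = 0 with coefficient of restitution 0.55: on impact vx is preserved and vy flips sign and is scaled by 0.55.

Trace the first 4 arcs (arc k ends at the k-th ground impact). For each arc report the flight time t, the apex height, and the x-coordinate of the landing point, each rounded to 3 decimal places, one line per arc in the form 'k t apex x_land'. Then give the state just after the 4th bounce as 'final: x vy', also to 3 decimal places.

Arc 1: start y=7.210, vy=20.670 → t=4.457, apex=28.572, x_land=57.903, impact vy=-23.905
  bounce: vy ← 0.55·23.905 = 13.148
Arc 2: start y=0.000, vy=13.148 → t=2.630, apex=8.643, x_land=92.061, impact vy=-13.148
  bounce: vy ← 0.55·13.148 = 7.231
Arc 3: start y=0.000, vy=7.231 → t=1.446, apex=2.615, x_land=110.848, impact vy=-7.231
  bounce: vy ← 0.55·7.231 = 3.977
Arc 4: start y=0.000, vy=3.977 → t=0.795, apex=0.791, x_land=121.180, impact vy=-3.977
  bounce: vy ← 0.55·3.977 = 2.187

1 4.457 28.572 57.903
2 2.630 8.643 92.061
3 1.446 2.615 110.848
4 0.795 0.791 121.180
final: 121.180 2.187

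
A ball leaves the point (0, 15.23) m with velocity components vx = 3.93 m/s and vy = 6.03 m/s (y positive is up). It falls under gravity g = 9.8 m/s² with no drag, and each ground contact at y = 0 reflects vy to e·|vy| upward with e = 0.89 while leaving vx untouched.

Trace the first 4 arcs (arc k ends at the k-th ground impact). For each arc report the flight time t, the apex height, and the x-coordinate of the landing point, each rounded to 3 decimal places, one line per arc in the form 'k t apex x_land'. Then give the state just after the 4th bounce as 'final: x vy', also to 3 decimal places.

1 2.483 17.085 9.757
2 3.324 13.533 22.819
3 2.958 10.720 34.445
4 2.633 8.491 44.791
final: 44.791 11.481

Arc 1: start y=15.230, vy=6.030 → t=2.483, apex=17.085, x_land=9.757, impact vy=-18.299
  bounce: vy ← 0.89·18.299 = 16.286
Arc 2: start y=0.000, vy=16.286 → t=3.324, apex=13.533, x_land=22.819, impact vy=-16.286
  bounce: vy ← 0.89·16.286 = 14.495
Arc 3: start y=0.000, vy=14.495 → t=2.958, apex=10.720, x_land=34.445, impact vy=-14.495
  bounce: vy ← 0.89·14.495 = 12.901
Arc 4: start y=0.000, vy=12.901 → t=2.633, apex=8.491, x_land=44.791, impact vy=-12.901
  bounce: vy ← 0.89·12.901 = 11.481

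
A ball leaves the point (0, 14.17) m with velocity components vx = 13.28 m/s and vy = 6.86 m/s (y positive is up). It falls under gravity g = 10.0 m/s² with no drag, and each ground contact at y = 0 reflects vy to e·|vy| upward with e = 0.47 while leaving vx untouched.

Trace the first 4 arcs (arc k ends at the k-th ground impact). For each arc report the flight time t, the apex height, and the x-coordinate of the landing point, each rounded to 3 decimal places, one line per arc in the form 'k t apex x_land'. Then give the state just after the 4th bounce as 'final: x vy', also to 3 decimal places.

Arc 1: start y=14.170, vy=6.860 → t=2.504, apex=16.523, x_land=33.251, impact vy=-18.179
  bounce: vy ← 0.47·18.179 = 8.544
Arc 2: start y=0.000, vy=8.544 → t=1.709, apex=3.650, x_land=55.944, impact vy=-8.544
  bounce: vy ← 0.47·8.544 = 4.016
Arc 3: start y=0.000, vy=4.016 → t=0.803, apex=0.806, x_land=66.609, impact vy=-4.016
  bounce: vy ← 0.47·4.016 = 1.887
Arc 4: start y=0.000, vy=1.887 → t=0.377, apex=0.178, x_land=71.622, impact vy=-1.887
  bounce: vy ← 0.47·1.887 = 0.887

1 2.504 16.523 33.251
2 1.709 3.650 55.944
3 0.803 0.806 66.609
4 0.377 0.178 71.622
final: 71.622 0.887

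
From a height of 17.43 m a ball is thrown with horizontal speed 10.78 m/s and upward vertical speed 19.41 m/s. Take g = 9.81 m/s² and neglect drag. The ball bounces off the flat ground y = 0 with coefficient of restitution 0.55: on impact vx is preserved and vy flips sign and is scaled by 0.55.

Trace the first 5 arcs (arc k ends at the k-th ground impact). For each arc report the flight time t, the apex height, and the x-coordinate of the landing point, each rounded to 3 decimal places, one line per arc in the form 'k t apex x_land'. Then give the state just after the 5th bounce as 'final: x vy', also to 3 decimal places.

Arc 1: start y=17.430, vy=19.410 → t=4.711, apex=36.632, x_land=50.789, impact vy=-26.809
  bounce: vy ← 0.55·26.809 = 14.745
Arc 2: start y=0.000, vy=14.745 → t=3.006, apex=11.081, x_land=83.195, impact vy=-14.745
  bounce: vy ← 0.55·14.745 = 8.110
Arc 3: start y=0.000, vy=8.110 → t=1.653, apex=3.352, x_land=101.018, impact vy=-8.110
  bounce: vy ← 0.55·8.110 = 4.460
Arc 4: start y=0.000, vy=4.460 → t=0.909, apex=1.014, x_land=110.821, impact vy=-4.460
  bounce: vy ← 0.55·4.460 = 2.453
Arc 5: start y=0.000, vy=2.453 → t=0.500, apex=0.307, x_land=116.213, impact vy=-2.453
  bounce: vy ← 0.55·2.453 = 1.349

1 4.711 36.632 50.789
2 3.006 11.081 83.195
3 1.653 3.352 101.018
4 0.909 1.014 110.821
5 0.500 0.307 116.213
final: 116.213 1.349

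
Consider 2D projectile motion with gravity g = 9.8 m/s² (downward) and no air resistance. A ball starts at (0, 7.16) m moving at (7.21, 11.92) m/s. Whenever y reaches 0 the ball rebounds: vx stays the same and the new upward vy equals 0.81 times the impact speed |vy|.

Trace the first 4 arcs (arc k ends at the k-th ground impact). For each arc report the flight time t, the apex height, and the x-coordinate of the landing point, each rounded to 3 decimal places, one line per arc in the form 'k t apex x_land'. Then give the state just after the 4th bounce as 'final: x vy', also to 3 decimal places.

Arc 1: start y=7.160, vy=11.920 → t=2.931, apex=14.409, x_land=21.134, impact vy=-16.805
  bounce: vy ← 0.81·16.805 = 13.612
Arc 2: start y=0.000, vy=13.612 → t=2.778, apex=9.454, x_land=41.163, impact vy=-13.612
  bounce: vy ← 0.81·13.612 = 11.026
Arc 3: start y=0.000, vy=11.026 → t=2.250, apex=6.203, x_land=57.387, impact vy=-11.026
  bounce: vy ← 0.81·11.026 = 8.931
Arc 4: start y=0.000, vy=8.931 → t=1.823, apex=4.070, x_land=70.529, impact vy=-8.931
  bounce: vy ← 0.81·8.931 = 7.234

1 2.931 14.409 21.134
2 2.778 9.454 41.163
3 2.250 6.203 57.387
4 1.823 4.070 70.529
final: 70.529 7.234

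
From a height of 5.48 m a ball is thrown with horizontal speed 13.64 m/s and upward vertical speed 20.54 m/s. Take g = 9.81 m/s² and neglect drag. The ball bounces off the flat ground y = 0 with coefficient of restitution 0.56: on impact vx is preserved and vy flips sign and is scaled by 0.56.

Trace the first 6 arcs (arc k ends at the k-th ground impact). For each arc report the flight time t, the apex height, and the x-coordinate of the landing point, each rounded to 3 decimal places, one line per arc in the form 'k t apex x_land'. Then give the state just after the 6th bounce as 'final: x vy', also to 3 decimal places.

Arc 1: start y=5.480, vy=20.540 → t=4.439, apex=26.983, x_land=60.551, impact vy=-23.009
  bounce: vy ← 0.56·23.009 = 12.885
Arc 2: start y=0.000, vy=12.885 → t=2.627, apex=8.462, x_land=96.382, impact vy=-12.885
  bounce: vy ← 0.56·12.885 = 7.216
Arc 3: start y=0.000, vy=7.216 → t=1.471, apex=2.654, x_land=116.448, impact vy=-7.216
  bounce: vy ← 0.56·7.216 = 4.041
Arc 4: start y=0.000, vy=4.041 → t=0.824, apex=0.832, x_land=127.684, impact vy=-4.041
  bounce: vy ← 0.56·4.041 = 2.263
Arc 5: start y=0.000, vy=2.263 → t=0.461, apex=0.261, x_land=133.977, impact vy=-2.263
  bounce: vy ← 0.56·2.263 = 1.267
Arc 6: start y=0.000, vy=1.267 → t=0.258, apex=0.082, x_land=137.500, impact vy=-1.267
  bounce: vy ← 0.56·1.267 = 0.710

1 4.439 26.983 60.551
2 2.627 8.462 96.382
3 1.471 2.654 116.448
4 0.824 0.832 127.684
5 0.461 0.261 133.977
6 0.258 0.082 137.500
final: 137.500 0.710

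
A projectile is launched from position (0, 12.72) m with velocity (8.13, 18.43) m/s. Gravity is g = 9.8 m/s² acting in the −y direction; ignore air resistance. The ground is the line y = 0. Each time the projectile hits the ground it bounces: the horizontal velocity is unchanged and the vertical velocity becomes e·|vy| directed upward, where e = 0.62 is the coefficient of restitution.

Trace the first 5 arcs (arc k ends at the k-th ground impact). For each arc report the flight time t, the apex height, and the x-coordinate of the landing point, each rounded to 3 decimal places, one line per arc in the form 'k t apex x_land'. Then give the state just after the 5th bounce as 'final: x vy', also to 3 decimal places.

1 4.357 30.050 35.423
2 3.071 11.551 60.388
3 1.904 4.440 75.866
4 1.180 1.707 85.463
5 0.732 0.656 91.413
final: 91.413 2.223

Arc 1: start y=12.720, vy=18.430 → t=4.357, apex=30.050, x_land=35.423, impact vy=-24.269
  bounce: vy ← 0.62·24.269 = 15.047
Arc 2: start y=0.000, vy=15.047 → t=3.071, apex=11.551, x_land=60.388, impact vy=-15.047
  bounce: vy ← 0.62·15.047 = 9.329
Arc 3: start y=0.000, vy=9.329 → t=1.904, apex=4.440, x_land=75.866, impact vy=-9.329
  bounce: vy ← 0.62·9.329 = 5.784
Arc 4: start y=0.000, vy=5.784 → t=1.180, apex=1.707, x_land=85.463, impact vy=-5.784
  bounce: vy ← 0.62·5.784 = 3.586
Arc 5: start y=0.000, vy=3.586 → t=0.732, apex=0.656, x_land=91.413, impact vy=-3.586
  bounce: vy ← 0.62·3.586 = 2.223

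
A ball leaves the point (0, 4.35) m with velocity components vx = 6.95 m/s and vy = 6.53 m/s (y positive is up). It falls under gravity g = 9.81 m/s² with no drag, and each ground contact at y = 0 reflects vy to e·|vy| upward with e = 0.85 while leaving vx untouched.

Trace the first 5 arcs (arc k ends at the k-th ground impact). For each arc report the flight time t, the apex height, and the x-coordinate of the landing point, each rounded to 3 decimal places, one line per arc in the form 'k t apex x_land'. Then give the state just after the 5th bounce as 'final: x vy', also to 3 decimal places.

Arc 1: start y=4.350, vy=6.530 → t=1.819, apex=6.523, x_land=12.641, impact vy=-11.313
  bounce: vy ← 0.85·11.313 = 9.616
Arc 2: start y=0.000, vy=9.616 → t=1.960, apex=4.713, x_land=26.267, impact vy=-9.616
  bounce: vy ← 0.85·9.616 = 8.174
Arc 3: start y=0.000, vy=8.174 → t=1.666, apex=3.405, x_land=37.848, impact vy=-8.174
  bounce: vy ← 0.85·8.174 = 6.948
Arc 4: start y=0.000, vy=6.948 → t=1.416, apex=2.460, x_land=47.693, impact vy=-6.948
  bounce: vy ← 0.85·6.948 = 5.906
Arc 5: start y=0.000, vy=5.906 → t=1.204, apex=1.778, x_land=56.060, impact vy=-5.906
  bounce: vy ← 0.85·5.906 = 5.020

1 1.819 6.523 12.641
2 1.960 4.713 26.267
3 1.666 3.405 37.848
4 1.416 2.460 47.693
5 1.204 1.778 56.060
final: 56.060 5.020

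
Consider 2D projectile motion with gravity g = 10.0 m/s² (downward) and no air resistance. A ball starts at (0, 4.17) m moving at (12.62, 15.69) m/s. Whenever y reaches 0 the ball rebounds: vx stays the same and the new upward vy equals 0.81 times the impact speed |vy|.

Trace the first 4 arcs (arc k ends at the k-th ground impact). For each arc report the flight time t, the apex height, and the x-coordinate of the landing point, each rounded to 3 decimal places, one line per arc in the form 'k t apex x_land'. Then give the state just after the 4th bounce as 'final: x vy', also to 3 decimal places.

1 3.384 16.479 42.711
2 2.941 10.812 79.827
3 2.382 7.094 109.890
4 1.930 4.654 134.241
final: 134.241 7.815

Arc 1: start y=4.170, vy=15.690 → t=3.384, apex=16.479, x_land=42.711, impact vy=-18.154
  bounce: vy ← 0.81·18.154 = 14.705
Arc 2: start y=0.000, vy=14.705 → t=2.941, apex=10.812, x_land=79.827, impact vy=-14.705
  bounce: vy ← 0.81·14.705 = 11.911
Arc 3: start y=0.000, vy=11.911 → t=2.382, apex=7.094, x_land=109.890, impact vy=-11.911
  bounce: vy ← 0.81·11.911 = 9.648
Arc 4: start y=0.000, vy=9.648 → t=1.930, apex=4.654, x_land=134.241, impact vy=-9.648
  bounce: vy ← 0.81·9.648 = 7.815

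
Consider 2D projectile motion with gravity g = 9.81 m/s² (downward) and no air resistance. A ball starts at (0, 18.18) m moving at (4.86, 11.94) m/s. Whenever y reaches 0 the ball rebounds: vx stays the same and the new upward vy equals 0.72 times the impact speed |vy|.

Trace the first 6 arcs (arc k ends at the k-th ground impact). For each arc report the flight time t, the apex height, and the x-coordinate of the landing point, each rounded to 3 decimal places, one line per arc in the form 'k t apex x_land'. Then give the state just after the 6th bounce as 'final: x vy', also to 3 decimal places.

1 3.495 25.446 16.985
2 3.280 13.191 32.925
3 2.361 6.838 44.402
4 1.700 3.545 52.665
5 1.224 1.838 58.615
6 0.881 0.953 62.898
final: 62.898 3.113

Arc 1: start y=18.180, vy=11.940 → t=3.495, apex=25.446, x_land=16.985, impact vy=-22.344
  bounce: vy ← 0.72·22.344 = 16.088
Arc 2: start y=0.000, vy=16.088 → t=3.280, apex=13.191, x_land=32.925, impact vy=-16.088
  bounce: vy ← 0.72·16.088 = 11.583
Arc 3: start y=0.000, vy=11.583 → t=2.361, apex=6.838, x_land=44.402, impact vy=-11.583
  bounce: vy ← 0.72·11.583 = 8.340
Arc 4: start y=0.000, vy=8.340 → t=1.700, apex=3.545, x_land=52.665, impact vy=-8.340
  bounce: vy ← 0.72·8.340 = 6.005
Arc 5: start y=0.000, vy=6.005 → t=1.224, apex=1.838, x_land=58.615, impact vy=-6.005
  bounce: vy ← 0.72·6.005 = 4.323
Arc 6: start y=0.000, vy=4.323 → t=0.881, apex=0.953, x_land=62.898, impact vy=-4.323
  bounce: vy ← 0.72·4.323 = 3.113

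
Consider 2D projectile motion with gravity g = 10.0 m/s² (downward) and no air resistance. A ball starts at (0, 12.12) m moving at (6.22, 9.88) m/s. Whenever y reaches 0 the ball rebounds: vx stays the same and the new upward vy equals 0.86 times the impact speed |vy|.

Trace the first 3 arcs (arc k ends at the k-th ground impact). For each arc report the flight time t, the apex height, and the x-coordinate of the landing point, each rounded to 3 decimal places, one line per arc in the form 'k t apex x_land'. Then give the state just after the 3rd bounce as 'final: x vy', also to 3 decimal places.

1 2.832 17.001 17.615
2 3.172 12.574 37.342
3 2.728 9.300 54.307
final: 54.307 11.729

Arc 1: start y=12.120, vy=9.880 → t=2.832, apex=17.001, x_land=17.615, impact vy=-18.439
  bounce: vy ← 0.86·18.439 = 15.858
Arc 2: start y=0.000, vy=15.858 → t=3.172, apex=12.574, x_land=37.342, impact vy=-15.858
  bounce: vy ← 0.86·15.858 = 13.638
Arc 3: start y=0.000, vy=13.638 → t=2.728, apex=9.300, x_land=54.307, impact vy=-13.638
  bounce: vy ← 0.86·13.638 = 11.729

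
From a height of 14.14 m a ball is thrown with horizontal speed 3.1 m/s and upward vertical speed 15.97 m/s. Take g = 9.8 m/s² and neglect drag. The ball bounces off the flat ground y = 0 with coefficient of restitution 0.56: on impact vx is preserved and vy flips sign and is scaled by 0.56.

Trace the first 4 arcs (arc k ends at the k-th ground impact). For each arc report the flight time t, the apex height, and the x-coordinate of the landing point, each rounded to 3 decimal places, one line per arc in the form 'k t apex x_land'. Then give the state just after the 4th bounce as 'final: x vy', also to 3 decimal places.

1 3.984 27.152 12.349
2 2.636 8.515 20.522
3 1.476 2.670 25.099
4 0.827 0.837 27.662
final: 27.662 2.269

Arc 1: start y=14.140, vy=15.970 → t=3.984, apex=27.152, x_land=12.349, impact vy=-23.069
  bounce: vy ← 0.56·23.069 = 12.919
Arc 2: start y=0.000, vy=12.919 → t=2.636, apex=8.515, x_land=20.522, impact vy=-12.919
  bounce: vy ← 0.56·12.919 = 7.234
Arc 3: start y=0.000, vy=7.234 → t=1.476, apex=2.670, x_land=25.099, impact vy=-7.234
  bounce: vy ← 0.56·7.234 = 4.051
Arc 4: start y=0.000, vy=4.051 → t=0.827, apex=0.837, x_land=27.662, impact vy=-4.051
  bounce: vy ← 0.56·4.051 = 2.269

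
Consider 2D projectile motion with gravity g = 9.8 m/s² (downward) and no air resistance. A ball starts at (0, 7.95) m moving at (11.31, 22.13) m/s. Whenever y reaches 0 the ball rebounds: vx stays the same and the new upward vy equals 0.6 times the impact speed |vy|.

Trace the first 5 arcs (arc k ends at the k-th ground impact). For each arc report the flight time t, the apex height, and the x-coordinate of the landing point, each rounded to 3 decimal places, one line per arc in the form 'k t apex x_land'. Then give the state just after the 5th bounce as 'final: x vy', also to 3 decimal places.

Arc 1: start y=7.950, vy=22.130 → t=4.851, apex=32.937, x_land=54.863, impact vy=-25.408
  bounce: vy ← 0.6·25.408 = 15.245
Arc 2: start y=0.000, vy=15.245 → t=3.111, apex=11.857, x_land=90.050, impact vy=-15.245
  bounce: vy ← 0.6·15.245 = 9.147
Arc 3: start y=0.000, vy=9.147 → t=1.867, apex=4.269, x_land=111.162, impact vy=-9.147
  bounce: vy ← 0.6·9.147 = 5.488
Arc 4: start y=0.000, vy=5.488 → t=1.120, apex=1.537, x_land=123.829, impact vy=-5.488
  bounce: vy ← 0.6·5.488 = 3.293
Arc 5: start y=0.000, vy=3.293 → t=0.672, apex=0.553, x_land=131.430, impact vy=-3.293
  bounce: vy ← 0.6·3.293 = 1.976

1 4.851 32.937 54.863
2 3.111 11.857 90.050
3 1.867 4.269 111.162
4 1.120 1.537 123.829
5 0.672 0.553 131.430
final: 131.430 1.976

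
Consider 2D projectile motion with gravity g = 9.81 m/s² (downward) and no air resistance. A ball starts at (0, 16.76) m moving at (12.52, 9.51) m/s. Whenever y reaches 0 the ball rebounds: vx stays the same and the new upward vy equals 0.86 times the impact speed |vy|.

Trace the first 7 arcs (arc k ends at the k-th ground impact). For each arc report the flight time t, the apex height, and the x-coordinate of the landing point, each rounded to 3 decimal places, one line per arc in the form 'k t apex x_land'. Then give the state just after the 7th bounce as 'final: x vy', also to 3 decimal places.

1 3.057 21.370 38.270
2 3.590 15.805 83.218
3 3.087 11.689 121.873
4 2.655 8.645 155.117
5 2.284 6.394 183.706
6 1.964 4.729 208.293
7 1.689 3.498 229.438
final: 229.438 7.124

Arc 1: start y=16.760, vy=9.510 → t=3.057, apex=21.370, x_land=38.270, impact vy=-20.476
  bounce: vy ← 0.86·20.476 = 17.609
Arc 2: start y=0.000, vy=17.609 → t=3.590, apex=15.805, x_land=83.218, impact vy=-17.609
  bounce: vy ← 0.86·17.609 = 15.144
Arc 3: start y=0.000, vy=15.144 → t=3.087, apex=11.689, x_land=121.873, impact vy=-15.144
  bounce: vy ← 0.86·15.144 = 13.024
Arc 4: start y=0.000, vy=13.024 → t=2.655, apex=8.645, x_land=155.117, impact vy=-13.024
  bounce: vy ← 0.86·13.024 = 11.201
Arc 5: start y=0.000, vy=11.201 → t=2.284, apex=6.394, x_land=183.706, impact vy=-11.201
  bounce: vy ← 0.86·11.201 = 9.633
Arc 6: start y=0.000, vy=9.633 → t=1.964, apex=4.729, x_land=208.293, impact vy=-9.633
  bounce: vy ← 0.86·9.633 = 8.284
Arc 7: start y=0.000, vy=8.284 → t=1.689, apex=3.498, x_land=229.438, impact vy=-8.284
  bounce: vy ← 0.86·8.284 = 7.124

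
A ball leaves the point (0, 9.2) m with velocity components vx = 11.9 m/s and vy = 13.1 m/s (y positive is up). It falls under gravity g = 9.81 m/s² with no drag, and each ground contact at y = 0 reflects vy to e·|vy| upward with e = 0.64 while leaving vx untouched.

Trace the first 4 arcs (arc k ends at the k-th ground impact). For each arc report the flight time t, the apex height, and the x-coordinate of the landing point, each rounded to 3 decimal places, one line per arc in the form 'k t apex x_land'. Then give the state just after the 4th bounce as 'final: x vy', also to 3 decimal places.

Arc 1: start y=9.200, vy=13.100 → t=3.248, apex=17.947, x_land=38.653, impact vy=-18.765
  bounce: vy ← 0.64·18.765 = 12.009
Arc 2: start y=0.000, vy=12.009 → t=2.448, apex=7.351, x_land=67.789, impact vy=-12.009
  bounce: vy ← 0.64·12.009 = 7.686
Arc 3: start y=0.000, vy=7.686 → t=1.567, apex=3.011, x_land=86.436, impact vy=-7.686
  bounce: vy ← 0.64·7.686 = 4.919
Arc 4: start y=0.000, vy=4.919 → t=1.003, apex=1.233, x_land=98.371, impact vy=-4.919
  bounce: vy ← 0.64·4.919 = 3.148

1 3.248 17.947 38.653
2 2.448 7.351 67.789
3 1.567 3.011 86.436
4 1.003 1.233 98.371
final: 98.371 3.148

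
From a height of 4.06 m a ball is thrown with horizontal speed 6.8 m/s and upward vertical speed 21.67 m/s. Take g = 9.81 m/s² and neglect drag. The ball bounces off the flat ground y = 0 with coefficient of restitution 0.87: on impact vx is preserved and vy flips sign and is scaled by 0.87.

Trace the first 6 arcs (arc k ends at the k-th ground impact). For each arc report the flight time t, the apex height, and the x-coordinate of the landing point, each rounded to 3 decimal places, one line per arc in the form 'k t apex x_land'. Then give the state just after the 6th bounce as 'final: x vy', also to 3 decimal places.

Arc 1: start y=4.060, vy=21.670 → t=4.598, apex=27.994, x_land=31.266, impact vy=-23.436
  bounce: vy ← 0.87·23.436 = 20.389
Arc 2: start y=0.000, vy=20.389 → t=4.157, apex=21.189, x_land=59.533, impact vy=-20.389
  bounce: vy ← 0.87·20.389 = 17.739
Arc 3: start y=0.000, vy=17.739 → t=3.616, apex=16.038, x_land=84.125, impact vy=-17.739
  bounce: vy ← 0.87·17.739 = 15.433
Arc 4: start y=0.000, vy=15.433 → t=3.146, apex=12.139, x_land=105.520, impact vy=-15.433
  bounce: vy ← 0.87·15.433 = 13.426
Arc 5: start y=0.000, vy=13.426 → t=2.737, apex=9.188, x_land=124.133, impact vy=-13.426
  bounce: vy ← 0.87·13.426 = 11.681
Arc 6: start y=0.000, vy=11.681 → t=2.381, apex=6.954, x_land=140.327, impact vy=-11.681
  bounce: vy ← 0.87·11.681 = 10.162

1 4.598 27.994 31.266
2 4.157 21.189 59.533
3 3.616 16.038 84.125
4 3.146 12.139 105.520
5 2.737 9.188 124.133
6 2.381 6.954 140.327
final: 140.327 10.162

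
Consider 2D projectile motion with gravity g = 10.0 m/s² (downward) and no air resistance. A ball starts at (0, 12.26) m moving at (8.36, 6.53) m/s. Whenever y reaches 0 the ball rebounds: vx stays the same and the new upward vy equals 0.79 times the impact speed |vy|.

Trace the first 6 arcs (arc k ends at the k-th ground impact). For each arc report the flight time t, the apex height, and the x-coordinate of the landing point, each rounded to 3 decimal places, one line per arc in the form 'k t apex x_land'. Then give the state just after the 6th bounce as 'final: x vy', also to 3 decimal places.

Arc 1: start y=12.260, vy=6.530 → t=2.350, apex=14.392, x_land=19.643, impact vy=-16.966
  bounce: vy ← 0.79·16.966 = 13.403
Arc 2: start y=0.000, vy=13.403 → t=2.681, apex=8.982, x_land=42.052, impact vy=-13.403
  bounce: vy ← 0.79·13.403 = 10.588
Arc 3: start y=0.000, vy=10.588 → t=2.118, apex=5.606, x_land=59.756, impact vy=-10.588
  bounce: vy ← 0.79·10.588 = 8.365
Arc 4: start y=0.000, vy=8.365 → t=1.673, apex=3.499, x_land=73.742, impact vy=-8.365
  bounce: vy ← 0.79·8.365 = 6.608
Arc 5: start y=0.000, vy=6.608 → t=1.322, apex=2.183, x_land=84.791, impact vy=-6.608
  bounce: vy ← 0.79·6.608 = 5.220
Arc 6: start y=0.000, vy=5.220 → t=1.044, apex=1.363, x_land=93.520, impact vy=-5.220
  bounce: vy ← 0.79·5.220 = 4.124

1 2.350 14.392 19.643
2 2.681 8.982 42.052
3 2.118 5.606 59.756
4 1.673 3.499 73.742
5 1.322 2.183 84.791
6 1.044 1.363 93.520
final: 93.520 4.124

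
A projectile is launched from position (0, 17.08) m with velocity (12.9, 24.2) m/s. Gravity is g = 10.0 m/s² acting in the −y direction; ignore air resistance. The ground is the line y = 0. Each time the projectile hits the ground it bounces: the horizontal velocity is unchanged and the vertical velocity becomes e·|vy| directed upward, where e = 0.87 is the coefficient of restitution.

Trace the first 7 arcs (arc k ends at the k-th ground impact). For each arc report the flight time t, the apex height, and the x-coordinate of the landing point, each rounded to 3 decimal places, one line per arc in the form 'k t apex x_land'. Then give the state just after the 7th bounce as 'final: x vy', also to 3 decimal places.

Arc 1: start y=17.080, vy=24.200 → t=5.465, apex=46.362, x_land=70.499, impact vy=-30.451
  bounce: vy ← 0.87·30.451 = 26.492
Arc 2: start y=0.000, vy=26.492 → t=5.298, apex=35.091, x_land=138.849, impact vy=-26.492
  bounce: vy ← 0.87·26.492 = 23.048
Arc 3: start y=0.000, vy=23.048 → t=4.610, apex=26.561, x_land=198.313, impact vy=-23.048
  bounce: vy ← 0.87·23.048 = 20.052
Arc 4: start y=0.000, vy=20.052 → t=4.010, apex=20.104, x_land=250.046, impact vy=-20.052
  bounce: vy ← 0.87·20.052 = 17.445
Arc 5: start y=0.000, vy=17.445 → t=3.489, apex=15.217, x_land=295.055, impact vy=-17.445
  bounce: vy ← 0.87·17.445 = 15.177
Arc 6: start y=0.000, vy=15.177 → t=3.035, apex=11.517, x_land=334.212, impact vy=-15.177
  bounce: vy ← 0.87·15.177 = 13.204
Arc 7: start y=0.000, vy=13.204 → t=2.641, apex=8.718, x_land=368.279, impact vy=-13.204
  bounce: vy ← 0.87·13.204 = 11.488

1 5.465 46.362 70.499
2 5.298 35.091 138.849
3 4.610 26.561 198.313
4 4.010 20.104 250.046
5 3.489 15.217 295.055
6 3.035 11.517 334.212
7 2.641 8.718 368.279
final: 368.279 11.488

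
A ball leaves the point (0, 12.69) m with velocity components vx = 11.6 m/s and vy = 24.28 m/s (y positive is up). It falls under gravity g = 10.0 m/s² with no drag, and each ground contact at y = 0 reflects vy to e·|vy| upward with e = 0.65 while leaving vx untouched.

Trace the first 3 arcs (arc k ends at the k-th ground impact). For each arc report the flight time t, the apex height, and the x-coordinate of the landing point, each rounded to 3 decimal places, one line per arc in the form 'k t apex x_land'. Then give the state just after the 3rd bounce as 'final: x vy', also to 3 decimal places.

Arc 1: start y=12.690, vy=24.280 → t=5.332, apex=42.166, x_land=61.851, impact vy=-29.040
  bounce: vy ← 0.65·29.040 = 18.876
Arc 2: start y=0.000, vy=18.876 → t=3.775, apex=17.815, x_land=105.643, impact vy=-18.876
  bounce: vy ← 0.65·18.876 = 12.269
Arc 3: start y=0.000, vy=12.269 → t=2.454, apex=7.527, x_land=134.108, impact vy=-12.269
  bounce: vy ← 0.65·12.269 = 7.975

1 5.332 42.166 61.851
2 3.775 17.815 105.643
3 2.454 7.527 134.108
final: 134.108 7.975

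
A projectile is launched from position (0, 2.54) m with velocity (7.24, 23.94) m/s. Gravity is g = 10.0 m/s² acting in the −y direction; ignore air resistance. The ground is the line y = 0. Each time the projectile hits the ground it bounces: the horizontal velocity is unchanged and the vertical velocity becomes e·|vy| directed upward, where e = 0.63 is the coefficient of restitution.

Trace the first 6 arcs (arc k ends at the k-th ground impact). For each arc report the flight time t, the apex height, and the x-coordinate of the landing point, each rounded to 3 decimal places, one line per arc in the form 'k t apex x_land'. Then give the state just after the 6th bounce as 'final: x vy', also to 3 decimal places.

Arc 1: start y=2.540, vy=23.940 → t=4.892, apex=31.196, x_land=35.417, impact vy=-24.978
  bounce: vy ← 0.63·24.978 = 15.736
Arc 2: start y=0.000, vy=15.736 → t=3.147, apex=12.382, x_land=58.203, impact vy=-15.736
  bounce: vy ← 0.63·15.736 = 9.914
Arc 3: start y=0.000, vy=9.914 → t=1.983, apex=4.914, x_land=72.559, impact vy=-9.914
  bounce: vy ← 0.63·9.914 = 6.246
Arc 4: start y=0.000, vy=6.246 → t=1.249, apex=1.950, x_land=81.603, impact vy=-6.246
  bounce: vy ← 0.63·6.246 = 3.935
Arc 5: start y=0.000, vy=3.935 → t=0.787, apex=0.774, x_land=87.300, impact vy=-3.935
  bounce: vy ← 0.63·3.935 = 2.479
Arc 6: start y=0.000, vy=2.479 → t=0.496, apex=0.307, x_land=90.890, impact vy=-2.479
  bounce: vy ← 0.63·2.479 = 1.562

1 4.892 31.196 35.417
2 3.147 12.382 58.203
3 1.983 4.914 72.559
4 1.249 1.950 81.603
5 0.787 0.774 87.300
6 0.496 0.307 90.890
final: 90.890 1.562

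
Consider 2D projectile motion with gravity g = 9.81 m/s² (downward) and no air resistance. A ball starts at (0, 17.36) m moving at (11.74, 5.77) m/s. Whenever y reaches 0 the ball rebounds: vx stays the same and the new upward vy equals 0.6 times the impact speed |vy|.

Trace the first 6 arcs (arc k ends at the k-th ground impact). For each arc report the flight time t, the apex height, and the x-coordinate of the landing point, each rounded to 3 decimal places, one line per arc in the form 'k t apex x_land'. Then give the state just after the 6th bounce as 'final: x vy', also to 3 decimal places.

1 2.559 19.057 30.046
2 2.365 6.860 57.814
3 1.419 2.470 74.476
4 0.852 0.889 84.472
5 0.511 0.320 90.471
6 0.307 0.115 94.069
final: 94.069 0.902

Arc 1: start y=17.360, vy=5.770 → t=2.559, apex=19.057, x_land=30.046, impact vy=-19.336
  bounce: vy ← 0.6·19.336 = 11.602
Arc 2: start y=0.000, vy=11.602 → t=2.365, apex=6.860, x_land=57.814, impact vy=-11.602
  bounce: vy ← 0.6·11.602 = 6.961
Arc 3: start y=0.000, vy=6.961 → t=1.419, apex=2.470, x_land=74.476, impact vy=-6.961
  bounce: vy ← 0.6·6.961 = 4.177
Arc 4: start y=0.000, vy=4.177 → t=0.852, apex=0.889, x_land=84.472, impact vy=-4.177
  bounce: vy ← 0.6·4.177 = 2.506
Arc 5: start y=0.000, vy=2.506 → t=0.511, apex=0.320, x_land=90.471, impact vy=-2.506
  bounce: vy ← 0.6·2.506 = 1.504
Arc 6: start y=0.000, vy=1.504 → t=0.307, apex=0.115, x_land=94.069, impact vy=-1.504
  bounce: vy ← 0.6·1.504 = 0.902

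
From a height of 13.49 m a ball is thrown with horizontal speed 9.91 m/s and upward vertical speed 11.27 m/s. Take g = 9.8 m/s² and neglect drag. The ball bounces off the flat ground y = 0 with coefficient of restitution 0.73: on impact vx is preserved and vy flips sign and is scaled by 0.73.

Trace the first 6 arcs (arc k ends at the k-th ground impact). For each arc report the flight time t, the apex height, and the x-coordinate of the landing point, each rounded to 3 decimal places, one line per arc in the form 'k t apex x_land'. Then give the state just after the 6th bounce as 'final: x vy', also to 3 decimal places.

Arc 1: start y=13.490, vy=11.270 → t=3.169, apex=19.970, x_land=31.403, impact vy=-19.784
  bounce: vy ← 0.73·19.784 = 14.443
Arc 2: start y=0.000, vy=14.443 → t=2.947, apex=10.642, x_land=60.612, impact vy=-14.443
  bounce: vy ← 0.73·14.443 = 10.543
Arc 3: start y=0.000, vy=10.543 → t=2.152, apex=5.671, x_land=81.935, impact vy=-10.543
  bounce: vy ← 0.73·10.543 = 7.696
Arc 4: start y=0.000, vy=7.696 → t=1.571, apex=3.022, x_land=97.500, impact vy=-7.696
  bounce: vy ← 0.73·7.696 = 5.618
Arc 5: start y=0.000, vy=5.618 → t=1.147, apex=1.611, x_land=108.863, impact vy=-5.618
  bounce: vy ← 0.73·5.618 = 4.101
Arc 6: start y=0.000, vy=4.101 → t=0.837, apex=0.858, x_land=117.158, impact vy=-4.101
  bounce: vy ← 0.73·4.101 = 2.994

1 3.169 19.970 31.403
2 2.947 10.642 60.612
3 2.152 5.671 81.935
4 1.571 3.022 97.500
5 1.147 1.611 108.863
6 0.837 0.858 117.158
final: 117.158 2.994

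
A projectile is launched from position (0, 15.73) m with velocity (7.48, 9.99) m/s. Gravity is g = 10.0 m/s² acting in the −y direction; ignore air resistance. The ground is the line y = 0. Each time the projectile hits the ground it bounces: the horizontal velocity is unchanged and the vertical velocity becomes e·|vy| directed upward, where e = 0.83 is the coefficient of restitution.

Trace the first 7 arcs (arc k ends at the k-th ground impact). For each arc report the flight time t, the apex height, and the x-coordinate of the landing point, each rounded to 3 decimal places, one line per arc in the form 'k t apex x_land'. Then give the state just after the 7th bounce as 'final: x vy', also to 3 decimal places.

Arc 1: start y=15.730, vy=9.990 → t=3.035, apex=20.720, x_land=22.699, impact vy=-20.357
  bounce: vy ← 0.83·20.357 = 16.896
Arc 2: start y=0.000, vy=16.896 → t=3.379, apex=14.274, x_land=47.976, impact vy=-16.896
  bounce: vy ← 0.83·16.896 = 14.024
Arc 3: start y=0.000, vy=14.024 → t=2.805, apex=9.833, x_land=68.956, impact vy=-14.024
  bounce: vy ← 0.83·14.024 = 11.640
Arc 4: start y=0.000, vy=11.640 → t=2.328, apex=6.774, x_land=86.369, impact vy=-11.640
  bounce: vy ← 0.83·11.640 = 9.661
Arc 5: start y=0.000, vy=9.661 → t=1.932, apex=4.667, x_land=100.822, impact vy=-9.661
  bounce: vy ← 0.83·9.661 = 8.019
Arc 6: start y=0.000, vy=8.019 → t=1.604, apex=3.215, x_land=112.818, impact vy=-8.019
  bounce: vy ← 0.83·8.019 = 6.655
Arc 7: start y=0.000, vy=6.655 → t=1.331, apex=2.215, x_land=122.774, impact vy=-6.655
  bounce: vy ← 0.83·6.655 = 5.524

1 3.035 20.720 22.699
2 3.379 14.274 47.976
3 2.805 9.833 68.956
4 2.328 6.774 86.369
5 1.932 4.667 100.822
6 1.604 3.215 112.818
7 1.331 2.215 122.774
final: 122.774 5.524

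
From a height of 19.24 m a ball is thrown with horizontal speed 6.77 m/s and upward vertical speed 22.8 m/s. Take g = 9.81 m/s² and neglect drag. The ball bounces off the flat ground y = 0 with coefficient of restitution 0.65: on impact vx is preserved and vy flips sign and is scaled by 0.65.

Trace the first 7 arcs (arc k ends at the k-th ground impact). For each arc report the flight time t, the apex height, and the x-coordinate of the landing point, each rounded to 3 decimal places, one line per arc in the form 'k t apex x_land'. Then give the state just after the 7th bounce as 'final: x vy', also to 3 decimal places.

Arc 1: start y=19.240, vy=22.800 → t=5.378, apex=45.735, x_land=36.407, impact vy=-29.955
  bounce: vy ← 0.65·29.955 = 19.471
Arc 2: start y=0.000, vy=19.471 → t=3.970, apex=19.323, x_land=63.282, impact vy=-19.471
  bounce: vy ← 0.65·19.471 = 12.656
Arc 3: start y=0.000, vy=12.656 → t=2.580, apex=8.164, x_land=80.750, impact vy=-12.656
  bounce: vy ← 0.65·12.656 = 8.227
Arc 4: start y=0.000, vy=8.227 → t=1.677, apex=3.449, x_land=92.104, impact vy=-8.227
  bounce: vy ← 0.65·8.227 = 5.347
Arc 5: start y=0.000, vy=5.347 → t=1.090, apex=1.457, x_land=99.485, impact vy=-5.347
  bounce: vy ← 0.65·5.347 = 3.476
Arc 6: start y=0.000, vy=3.476 → t=0.709, apex=0.616, x_land=104.282, impact vy=-3.476
  bounce: vy ← 0.65·3.476 = 2.259
Arc 7: start y=0.000, vy=2.259 → t=0.461, apex=0.260, x_land=107.400, impact vy=-2.259
  bounce: vy ← 0.65·2.259 = 1.468

1 5.378 45.735 36.407
2 3.970 19.323 63.282
3 2.580 8.164 80.750
4 1.677 3.449 92.104
5 1.090 1.457 99.485
6 0.709 0.616 104.282
7 0.461 0.260 107.400
final: 107.400 1.468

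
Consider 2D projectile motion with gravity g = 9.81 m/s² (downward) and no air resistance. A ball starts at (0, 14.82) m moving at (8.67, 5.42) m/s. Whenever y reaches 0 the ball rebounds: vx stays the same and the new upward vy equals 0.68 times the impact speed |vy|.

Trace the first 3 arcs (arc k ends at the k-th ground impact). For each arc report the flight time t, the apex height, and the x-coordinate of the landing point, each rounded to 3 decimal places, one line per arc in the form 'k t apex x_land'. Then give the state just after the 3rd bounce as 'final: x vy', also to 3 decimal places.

Arc 1: start y=14.820, vy=5.420 → t=2.376, apex=16.317, x_land=20.603, impact vy=-17.893
  bounce: vy ← 0.68·17.893 = 12.167
Arc 2: start y=0.000, vy=12.167 → t=2.481, apex=7.545, x_land=42.110, impact vy=-12.167
  bounce: vy ← 0.68·12.167 = 8.274
Arc 3: start y=0.000, vy=8.274 → t=1.687, apex=3.489, x_land=56.734, impact vy=-8.274
  bounce: vy ← 0.68·8.274 = 5.626

1 2.376 16.317 20.603
2 2.481 7.545 42.110
3 1.687 3.489 56.734
final: 56.734 5.626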